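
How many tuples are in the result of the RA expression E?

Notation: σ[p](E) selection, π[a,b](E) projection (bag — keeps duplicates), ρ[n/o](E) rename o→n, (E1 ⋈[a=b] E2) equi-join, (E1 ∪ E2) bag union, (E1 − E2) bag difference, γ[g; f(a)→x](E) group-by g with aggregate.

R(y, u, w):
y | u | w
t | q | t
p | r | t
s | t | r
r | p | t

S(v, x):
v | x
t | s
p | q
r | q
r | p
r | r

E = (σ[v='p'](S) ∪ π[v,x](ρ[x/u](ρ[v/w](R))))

Subexpression sizes:
  S → 5
  σ[v='p'](S) → 1
  R → 4
  ρ[v/w](R) → 4
  ρ[x/u](ρ[v/w](R)) → 4
  π[v,x](ρ[x/u](ρ[v/w](R))) → 4
  (σ[v='p'](S) ∪ π[v,x](ρ[x/u](ρ[v/w](R)))) → 5

|E| = 5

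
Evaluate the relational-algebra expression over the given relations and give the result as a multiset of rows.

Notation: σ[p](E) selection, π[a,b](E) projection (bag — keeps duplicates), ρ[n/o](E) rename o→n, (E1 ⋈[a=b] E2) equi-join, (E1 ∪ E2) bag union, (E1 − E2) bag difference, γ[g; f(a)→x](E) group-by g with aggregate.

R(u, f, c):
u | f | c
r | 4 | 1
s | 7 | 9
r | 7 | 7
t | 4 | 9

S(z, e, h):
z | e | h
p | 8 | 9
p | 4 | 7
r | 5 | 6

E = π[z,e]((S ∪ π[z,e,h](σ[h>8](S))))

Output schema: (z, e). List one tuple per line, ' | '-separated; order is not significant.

Per-node cardinality:
  S → 3
  S → 3
  σ[h>8](S) → 1
  π[z,e,h](σ[h>8](S)) → 1
  (S ∪ π[z,e,h](σ[h>8](S))) → 4
  π[z,e]((S ∪ π[z,e,h](σ[h>8](S)))) → 4

== RESULT ==
z | e
p | 4
p | 8
p | 8
r | 5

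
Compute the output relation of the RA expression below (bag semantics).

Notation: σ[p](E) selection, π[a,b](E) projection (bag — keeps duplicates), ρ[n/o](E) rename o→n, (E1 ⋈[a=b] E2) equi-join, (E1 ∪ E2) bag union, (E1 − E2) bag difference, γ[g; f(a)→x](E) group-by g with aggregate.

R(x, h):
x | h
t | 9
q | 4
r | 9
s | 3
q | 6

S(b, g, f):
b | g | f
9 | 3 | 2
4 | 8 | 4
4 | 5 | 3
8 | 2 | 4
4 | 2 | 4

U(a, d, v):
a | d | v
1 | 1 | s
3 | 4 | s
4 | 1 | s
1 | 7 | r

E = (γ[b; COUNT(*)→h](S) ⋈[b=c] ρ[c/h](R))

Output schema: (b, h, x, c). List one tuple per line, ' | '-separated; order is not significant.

Stepwise |·|:
  S → 5
  γ[b; COUNT(*)→h](S) → 3
  R → 5
  ρ[c/h](R) → 5
  (γ[b; COUNT(*)→h](S) ⋈[b=c] ρ[c/h](R)) → 3

== RESULT ==
b | h | x | c
4 | 3 | q | 4
9 | 1 | r | 9
9 | 1 | t | 9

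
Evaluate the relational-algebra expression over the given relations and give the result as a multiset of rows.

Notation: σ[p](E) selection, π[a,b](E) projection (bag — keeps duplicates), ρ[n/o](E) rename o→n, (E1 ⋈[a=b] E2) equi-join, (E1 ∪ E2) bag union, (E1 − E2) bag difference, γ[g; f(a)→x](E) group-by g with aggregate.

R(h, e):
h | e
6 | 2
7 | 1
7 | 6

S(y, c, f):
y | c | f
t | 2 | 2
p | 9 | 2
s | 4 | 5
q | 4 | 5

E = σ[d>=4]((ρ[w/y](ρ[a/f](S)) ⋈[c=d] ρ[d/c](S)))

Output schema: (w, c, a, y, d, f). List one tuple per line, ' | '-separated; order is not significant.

Subexpression sizes:
  S → 4
  ρ[a/f](S) → 4
  ρ[w/y](ρ[a/f](S)) → 4
  S → 4
  ρ[d/c](S) → 4
  (ρ[w/y](ρ[a/f](S)) ⋈[c=d] ρ[d/c](S)) → 6
  σ[d>=4]((ρ[w/y](ρ[a/f](S)) ⋈[c=d] ρ[d/c](S))) → 5

== RESULT ==
w | c | a | y | d | f
p | 9 | 2 | p | 9 | 2
q | 4 | 5 | q | 4 | 5
q | 4 | 5 | s | 4 | 5
s | 4 | 5 | q | 4 | 5
s | 4 | 5 | s | 4 | 5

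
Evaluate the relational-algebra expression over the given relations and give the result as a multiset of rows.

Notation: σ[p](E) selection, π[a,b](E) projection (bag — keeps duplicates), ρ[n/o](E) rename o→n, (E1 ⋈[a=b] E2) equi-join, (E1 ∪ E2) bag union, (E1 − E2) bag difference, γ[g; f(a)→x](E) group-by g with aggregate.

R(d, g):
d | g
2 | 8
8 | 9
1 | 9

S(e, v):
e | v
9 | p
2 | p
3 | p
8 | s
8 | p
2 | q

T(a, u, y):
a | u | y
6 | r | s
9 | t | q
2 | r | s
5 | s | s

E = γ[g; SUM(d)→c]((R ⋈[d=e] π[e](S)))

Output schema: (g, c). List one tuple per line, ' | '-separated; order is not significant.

Stepwise |·|:
  R → 3
  S → 6
  π[e](S) → 6
  (R ⋈[d=e] π[e](S)) → 4
  γ[g; SUM(d)→c]((R ⋈[d=e] π[e](S))) → 2

== RESULT ==
g | c
8 | 4
9 | 16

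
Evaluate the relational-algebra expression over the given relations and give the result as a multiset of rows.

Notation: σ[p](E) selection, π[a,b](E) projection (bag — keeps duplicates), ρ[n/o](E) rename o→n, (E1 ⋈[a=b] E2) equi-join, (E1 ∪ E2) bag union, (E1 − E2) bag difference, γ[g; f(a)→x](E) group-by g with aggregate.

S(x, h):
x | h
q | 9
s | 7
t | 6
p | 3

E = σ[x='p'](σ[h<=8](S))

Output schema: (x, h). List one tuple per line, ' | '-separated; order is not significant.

Row counts bottom-up:
  S → 4
  σ[h<=8](S) → 3
  σ[x='p'](σ[h<=8](S)) → 1

== RESULT ==
x | h
p | 3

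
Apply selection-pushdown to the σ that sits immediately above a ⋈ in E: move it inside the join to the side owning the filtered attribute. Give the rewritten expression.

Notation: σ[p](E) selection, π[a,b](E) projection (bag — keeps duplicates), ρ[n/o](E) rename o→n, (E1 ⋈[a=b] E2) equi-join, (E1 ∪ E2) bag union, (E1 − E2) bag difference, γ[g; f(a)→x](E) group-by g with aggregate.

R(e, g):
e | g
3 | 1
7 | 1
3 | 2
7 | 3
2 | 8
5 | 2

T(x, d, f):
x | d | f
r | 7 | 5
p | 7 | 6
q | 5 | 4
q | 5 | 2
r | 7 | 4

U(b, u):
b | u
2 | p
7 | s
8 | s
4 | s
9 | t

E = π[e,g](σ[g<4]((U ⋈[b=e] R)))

σ filters on g, owned by the right side.
E' = π[e,g]((U ⋈[b=e] σ[g<4](R)))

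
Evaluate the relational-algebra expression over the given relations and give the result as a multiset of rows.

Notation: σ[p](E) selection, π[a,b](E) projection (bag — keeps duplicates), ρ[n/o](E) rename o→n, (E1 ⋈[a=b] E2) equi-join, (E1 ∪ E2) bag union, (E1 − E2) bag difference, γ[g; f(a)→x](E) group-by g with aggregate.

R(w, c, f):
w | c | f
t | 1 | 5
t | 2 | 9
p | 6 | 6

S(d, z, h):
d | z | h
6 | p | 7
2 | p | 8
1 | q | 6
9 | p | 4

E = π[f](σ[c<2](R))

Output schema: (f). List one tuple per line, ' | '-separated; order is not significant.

Row counts bottom-up:
  R → 3
  σ[c<2](R) → 1
  π[f](σ[c<2](R)) → 1

== RESULT ==
f
5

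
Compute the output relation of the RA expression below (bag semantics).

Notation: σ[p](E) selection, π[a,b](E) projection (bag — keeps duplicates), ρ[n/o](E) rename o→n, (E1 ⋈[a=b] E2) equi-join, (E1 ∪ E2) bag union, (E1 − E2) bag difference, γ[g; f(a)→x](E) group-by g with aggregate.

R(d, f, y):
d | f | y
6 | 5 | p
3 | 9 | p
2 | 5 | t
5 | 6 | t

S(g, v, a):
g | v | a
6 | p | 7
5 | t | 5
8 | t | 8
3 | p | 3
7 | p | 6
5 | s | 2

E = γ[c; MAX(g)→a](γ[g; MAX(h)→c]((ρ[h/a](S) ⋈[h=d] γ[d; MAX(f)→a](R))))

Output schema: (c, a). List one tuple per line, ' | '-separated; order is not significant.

Row counts bottom-up:
  S → 6
  ρ[h/a](S) → 6
  R → 4
  γ[d; MAX(f)→a](R) → 4
  (ρ[h/a](S) ⋈[h=d] γ[d; MAX(f)→a](R)) → 4
  γ[g; MAX(h)→c]((ρ[h/a](S) ⋈[h=d] γ[d; MAX(f)→a](R))) → 3
  γ[c; MAX(g)→a](γ[g; MAX(h)→c]((ρ[h/a](S) ⋈[h=d] γ[d; MAX(f)→a](R)))) → 3

== RESULT ==
c | a
3 | 3
5 | 5
6 | 7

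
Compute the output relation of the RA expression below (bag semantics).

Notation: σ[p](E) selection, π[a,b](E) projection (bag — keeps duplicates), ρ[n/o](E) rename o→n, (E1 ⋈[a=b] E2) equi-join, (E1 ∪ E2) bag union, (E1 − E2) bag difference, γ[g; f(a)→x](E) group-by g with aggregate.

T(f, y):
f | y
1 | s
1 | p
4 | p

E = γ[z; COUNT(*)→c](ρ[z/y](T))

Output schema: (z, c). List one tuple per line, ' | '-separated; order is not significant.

Row counts bottom-up:
  T → 3
  ρ[z/y](T) → 3
  γ[z; COUNT(*)→c](ρ[z/y](T)) → 2

== RESULT ==
z | c
p | 2
s | 1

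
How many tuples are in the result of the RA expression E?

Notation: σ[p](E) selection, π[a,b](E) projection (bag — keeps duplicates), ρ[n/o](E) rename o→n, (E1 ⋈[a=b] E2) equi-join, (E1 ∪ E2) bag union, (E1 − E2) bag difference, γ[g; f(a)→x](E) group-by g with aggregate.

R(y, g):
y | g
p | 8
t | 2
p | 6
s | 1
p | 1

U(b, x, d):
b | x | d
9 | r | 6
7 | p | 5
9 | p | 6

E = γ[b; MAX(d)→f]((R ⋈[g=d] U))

Subexpression sizes:
  R → 5
  U → 3
  (R ⋈[g=d] U) → 2
  γ[b; MAX(d)→f]((R ⋈[g=d] U)) → 1

|E| = 1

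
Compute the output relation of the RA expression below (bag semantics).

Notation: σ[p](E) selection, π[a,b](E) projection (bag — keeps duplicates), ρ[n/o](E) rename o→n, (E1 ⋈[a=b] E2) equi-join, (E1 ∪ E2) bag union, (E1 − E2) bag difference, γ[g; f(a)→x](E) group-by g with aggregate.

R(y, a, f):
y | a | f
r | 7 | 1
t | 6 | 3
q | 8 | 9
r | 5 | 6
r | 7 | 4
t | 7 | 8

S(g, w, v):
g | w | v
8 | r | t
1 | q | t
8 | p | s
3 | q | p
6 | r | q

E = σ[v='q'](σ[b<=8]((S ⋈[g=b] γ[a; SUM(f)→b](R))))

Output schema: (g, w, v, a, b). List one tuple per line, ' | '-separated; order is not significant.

Row counts bottom-up:
  S → 5
  R → 6
  γ[a; SUM(f)→b](R) → 4
  (S ⋈[g=b] γ[a; SUM(f)→b](R)) → 2
  σ[b<=8]((S ⋈[g=b] γ[a; SUM(f)→b](R))) → 2
  σ[v='q'](σ[b<=8]((S ⋈[g=b] γ[a; SUM(f)→b](R)))) → 1

== RESULT ==
g | w | v | a | b
6 | r | q | 5 | 6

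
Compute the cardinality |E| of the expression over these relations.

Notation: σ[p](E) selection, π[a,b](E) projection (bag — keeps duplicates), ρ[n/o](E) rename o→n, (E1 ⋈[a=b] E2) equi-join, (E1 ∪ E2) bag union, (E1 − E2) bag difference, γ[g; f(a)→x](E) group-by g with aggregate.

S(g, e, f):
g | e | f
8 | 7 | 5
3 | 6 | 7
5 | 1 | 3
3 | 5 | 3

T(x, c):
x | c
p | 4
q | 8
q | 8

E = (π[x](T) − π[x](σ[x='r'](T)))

Per-node cardinality:
  T → 3
  π[x](T) → 3
  T → 3
  σ[x='r'](T) → 0
  π[x](σ[x='r'](T)) → 0
  (π[x](T) − π[x](σ[x='r'](T))) → 3

|E| = 3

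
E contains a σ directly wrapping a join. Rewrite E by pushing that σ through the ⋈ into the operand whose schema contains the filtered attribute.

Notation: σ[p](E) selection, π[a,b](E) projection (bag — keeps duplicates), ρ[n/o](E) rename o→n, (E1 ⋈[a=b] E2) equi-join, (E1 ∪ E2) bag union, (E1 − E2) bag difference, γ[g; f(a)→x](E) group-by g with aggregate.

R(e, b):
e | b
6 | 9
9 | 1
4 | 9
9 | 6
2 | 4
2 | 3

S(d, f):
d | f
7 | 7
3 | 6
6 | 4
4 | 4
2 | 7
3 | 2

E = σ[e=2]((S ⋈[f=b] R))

σ filters on e, owned by the right side.
E' = (S ⋈[f=b] σ[e=2](R))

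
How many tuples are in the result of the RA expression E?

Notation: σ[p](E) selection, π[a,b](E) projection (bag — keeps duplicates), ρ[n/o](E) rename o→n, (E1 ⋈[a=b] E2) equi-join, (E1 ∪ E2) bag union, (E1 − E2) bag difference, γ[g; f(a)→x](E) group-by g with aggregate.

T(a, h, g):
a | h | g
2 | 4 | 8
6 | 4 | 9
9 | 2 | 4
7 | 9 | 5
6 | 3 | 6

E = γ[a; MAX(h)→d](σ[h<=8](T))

Per-node cardinality:
  T → 5
  σ[h<=8](T) → 4
  γ[a; MAX(h)→d](σ[h<=8](T)) → 3

|E| = 3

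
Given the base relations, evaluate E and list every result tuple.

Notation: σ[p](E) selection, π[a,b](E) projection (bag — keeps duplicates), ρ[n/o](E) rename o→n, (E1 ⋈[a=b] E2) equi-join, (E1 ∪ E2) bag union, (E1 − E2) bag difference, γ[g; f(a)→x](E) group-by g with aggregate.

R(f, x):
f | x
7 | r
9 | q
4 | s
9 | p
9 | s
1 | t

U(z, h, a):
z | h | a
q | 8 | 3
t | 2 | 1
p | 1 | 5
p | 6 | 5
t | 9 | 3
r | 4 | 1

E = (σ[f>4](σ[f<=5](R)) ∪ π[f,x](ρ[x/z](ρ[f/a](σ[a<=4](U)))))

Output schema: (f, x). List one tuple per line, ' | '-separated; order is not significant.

Row counts bottom-up:
  R → 6
  σ[f<=5](R) → 2
  σ[f>4](σ[f<=5](R)) → 0
  U → 6
  σ[a<=4](U) → 4
  ρ[f/a](σ[a<=4](U)) → 4
  ρ[x/z](ρ[f/a](σ[a<=4](U))) → 4
  π[f,x](ρ[x/z](ρ[f/a](σ[a<=4](U)))) → 4
  (σ[f>4](σ[f<=5](R)) ∪ π[f,x](ρ[x/z](ρ[f/a](σ[a<=4](U))))) → 4

== RESULT ==
f | x
1 | r
1 | t
3 | q
3 | t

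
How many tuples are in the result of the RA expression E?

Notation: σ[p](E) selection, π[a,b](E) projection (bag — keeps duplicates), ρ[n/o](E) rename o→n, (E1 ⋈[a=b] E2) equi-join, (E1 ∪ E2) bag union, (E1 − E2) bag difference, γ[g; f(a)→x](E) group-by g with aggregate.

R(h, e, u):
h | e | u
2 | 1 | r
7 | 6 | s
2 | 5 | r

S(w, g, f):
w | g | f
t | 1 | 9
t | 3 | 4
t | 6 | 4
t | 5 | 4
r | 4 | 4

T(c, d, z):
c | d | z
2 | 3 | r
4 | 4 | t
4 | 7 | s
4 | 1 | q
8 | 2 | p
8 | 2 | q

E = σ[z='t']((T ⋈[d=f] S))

Stepwise |·|:
  T → 6
  S → 5
  (T ⋈[d=f] S) → 4
  σ[z='t']((T ⋈[d=f] S)) → 4

|E| = 4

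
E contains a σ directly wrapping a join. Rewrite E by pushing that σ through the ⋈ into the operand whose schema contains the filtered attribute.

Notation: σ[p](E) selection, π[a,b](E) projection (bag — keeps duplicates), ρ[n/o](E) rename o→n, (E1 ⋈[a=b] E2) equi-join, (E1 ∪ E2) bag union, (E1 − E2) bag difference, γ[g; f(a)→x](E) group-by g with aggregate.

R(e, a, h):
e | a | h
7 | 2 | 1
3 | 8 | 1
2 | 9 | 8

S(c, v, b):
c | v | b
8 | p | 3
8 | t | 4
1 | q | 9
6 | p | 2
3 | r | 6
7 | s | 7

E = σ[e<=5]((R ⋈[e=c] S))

σ filters on e, owned by the left side.
E' = (σ[e<=5](R) ⋈[e=c] S)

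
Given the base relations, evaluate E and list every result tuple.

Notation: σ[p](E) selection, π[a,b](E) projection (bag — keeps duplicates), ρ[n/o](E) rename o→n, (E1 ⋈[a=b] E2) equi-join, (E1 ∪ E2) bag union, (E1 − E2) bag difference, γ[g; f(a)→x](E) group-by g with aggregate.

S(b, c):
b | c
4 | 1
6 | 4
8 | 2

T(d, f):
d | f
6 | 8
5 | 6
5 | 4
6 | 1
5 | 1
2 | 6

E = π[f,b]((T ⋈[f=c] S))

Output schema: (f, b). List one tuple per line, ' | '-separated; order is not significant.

Per-node cardinality:
  T → 6
  S → 3
  (T ⋈[f=c] S) → 3
  π[f,b]((T ⋈[f=c] S)) → 3

== RESULT ==
f | b
1 | 4
1 | 4
4 | 6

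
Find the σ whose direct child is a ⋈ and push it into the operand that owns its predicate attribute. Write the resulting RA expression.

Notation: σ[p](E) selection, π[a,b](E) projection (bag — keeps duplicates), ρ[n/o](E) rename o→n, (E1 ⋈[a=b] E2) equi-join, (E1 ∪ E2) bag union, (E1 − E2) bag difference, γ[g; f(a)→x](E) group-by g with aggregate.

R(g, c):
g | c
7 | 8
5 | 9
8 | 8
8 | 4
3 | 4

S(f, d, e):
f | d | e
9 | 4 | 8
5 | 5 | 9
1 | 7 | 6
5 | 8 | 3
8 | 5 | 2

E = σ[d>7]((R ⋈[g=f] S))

σ filters on d, owned by the right side.
E' = (R ⋈[g=f] σ[d>7](S))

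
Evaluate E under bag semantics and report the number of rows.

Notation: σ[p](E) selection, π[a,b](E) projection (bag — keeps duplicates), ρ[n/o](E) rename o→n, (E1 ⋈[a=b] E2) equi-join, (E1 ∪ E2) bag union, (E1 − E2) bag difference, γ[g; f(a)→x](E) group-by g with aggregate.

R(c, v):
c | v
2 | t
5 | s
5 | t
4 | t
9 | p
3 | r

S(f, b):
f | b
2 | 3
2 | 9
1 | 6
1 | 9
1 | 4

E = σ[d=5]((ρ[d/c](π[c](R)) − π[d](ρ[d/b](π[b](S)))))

Per-node cardinality:
  R → 6
  π[c](R) → 6
  ρ[d/c](π[c](R)) → 6
  S → 5
  π[b](S) → 5
  ρ[d/b](π[b](S)) → 5
  π[d](ρ[d/b](π[b](S))) → 5
  (ρ[d/c](π[c](R)) − π[d](ρ[d/b](π[b](S)))) → 3
  σ[d=5]((ρ[d/c](π[c](R)) − π[d](ρ[d/b](π[b](S))))) → 2

|E| = 2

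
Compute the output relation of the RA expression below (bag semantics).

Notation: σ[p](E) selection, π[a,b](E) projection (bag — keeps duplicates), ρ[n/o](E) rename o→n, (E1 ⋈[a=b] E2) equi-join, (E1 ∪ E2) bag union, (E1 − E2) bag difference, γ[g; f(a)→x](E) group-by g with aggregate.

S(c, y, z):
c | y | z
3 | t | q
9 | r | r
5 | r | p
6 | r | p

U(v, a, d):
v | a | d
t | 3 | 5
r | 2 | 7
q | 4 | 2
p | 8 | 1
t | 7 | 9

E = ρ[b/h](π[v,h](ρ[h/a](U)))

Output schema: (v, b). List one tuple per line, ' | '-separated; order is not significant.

Subexpression sizes:
  U → 5
  ρ[h/a](U) → 5
  π[v,h](ρ[h/a](U)) → 5
  ρ[b/h](π[v,h](ρ[h/a](U))) → 5

== RESULT ==
v | b
p | 8
q | 4
r | 2
t | 3
t | 7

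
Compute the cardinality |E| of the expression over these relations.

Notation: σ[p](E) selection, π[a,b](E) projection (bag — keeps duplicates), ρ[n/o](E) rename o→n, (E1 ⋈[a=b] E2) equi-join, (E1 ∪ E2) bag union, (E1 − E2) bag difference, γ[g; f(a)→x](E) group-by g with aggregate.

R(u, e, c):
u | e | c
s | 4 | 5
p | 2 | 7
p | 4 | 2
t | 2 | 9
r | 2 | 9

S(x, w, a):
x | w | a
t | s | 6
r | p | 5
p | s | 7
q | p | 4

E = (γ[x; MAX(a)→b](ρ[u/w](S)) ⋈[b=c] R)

Per-node cardinality:
  S → 4
  ρ[u/w](S) → 4
  γ[x; MAX(a)→b](ρ[u/w](S)) → 4
  R → 5
  (γ[x; MAX(a)→b](ρ[u/w](S)) ⋈[b=c] R) → 2

|E| = 2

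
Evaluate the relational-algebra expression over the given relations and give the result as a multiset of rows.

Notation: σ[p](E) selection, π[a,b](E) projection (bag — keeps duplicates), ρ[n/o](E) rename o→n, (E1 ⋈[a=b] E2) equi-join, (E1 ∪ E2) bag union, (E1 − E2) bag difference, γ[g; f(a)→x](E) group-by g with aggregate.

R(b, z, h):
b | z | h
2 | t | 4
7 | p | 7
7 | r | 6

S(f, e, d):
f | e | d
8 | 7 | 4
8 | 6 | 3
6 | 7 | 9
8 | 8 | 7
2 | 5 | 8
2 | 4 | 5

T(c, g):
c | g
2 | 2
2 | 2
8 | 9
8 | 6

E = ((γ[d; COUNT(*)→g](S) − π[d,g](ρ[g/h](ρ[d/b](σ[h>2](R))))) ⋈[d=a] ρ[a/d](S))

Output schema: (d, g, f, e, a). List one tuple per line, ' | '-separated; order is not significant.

Stepwise |·|:
  S → 6
  γ[d; COUNT(*)→g](S) → 6
  R → 3
  σ[h>2](R) → 3
  ρ[d/b](σ[h>2](R)) → 3
  ρ[g/h](ρ[d/b](σ[h>2](R))) → 3
  π[d,g](ρ[g/h](ρ[d/b](σ[h>2](R)))) → 3
  (γ[d; COUNT(*)→g](S) − π[d,g](ρ[g/h](ρ[d/b](σ[h>2](R))))) → 6
  S → 6
  ρ[a/d](S) → 6
  ((γ[d; COUNT(*)→g](S) − π[d,g](ρ[g/h](ρ[d/b](σ[h>2](R))))) ⋈[d=a] ρ[a/d](S)) → 6

== RESULT ==
d | g | f | e | a
3 | 1 | 8 | 6 | 3
4 | 1 | 8 | 7 | 4
5 | 1 | 2 | 4 | 5
7 | 1 | 8 | 8 | 7
8 | 1 | 2 | 5 | 8
9 | 1 | 6 | 7 | 9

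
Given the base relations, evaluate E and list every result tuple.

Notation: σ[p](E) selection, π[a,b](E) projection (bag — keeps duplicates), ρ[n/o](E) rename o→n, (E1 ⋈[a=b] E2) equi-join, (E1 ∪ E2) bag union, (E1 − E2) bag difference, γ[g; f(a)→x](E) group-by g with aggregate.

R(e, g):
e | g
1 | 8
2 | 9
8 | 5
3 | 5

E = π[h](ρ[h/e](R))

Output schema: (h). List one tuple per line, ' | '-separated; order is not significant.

Row counts bottom-up:
  R → 4
  ρ[h/e](R) → 4
  π[h](ρ[h/e](R)) → 4

== RESULT ==
h
1
2
3
8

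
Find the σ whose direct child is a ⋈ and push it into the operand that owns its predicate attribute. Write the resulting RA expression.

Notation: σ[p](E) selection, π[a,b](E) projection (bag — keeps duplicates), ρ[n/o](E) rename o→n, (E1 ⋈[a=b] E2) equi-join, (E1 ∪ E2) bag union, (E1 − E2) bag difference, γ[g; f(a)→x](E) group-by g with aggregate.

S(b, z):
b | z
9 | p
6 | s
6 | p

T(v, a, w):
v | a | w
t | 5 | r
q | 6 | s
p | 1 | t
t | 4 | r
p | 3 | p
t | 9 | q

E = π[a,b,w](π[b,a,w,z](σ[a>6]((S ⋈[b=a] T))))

σ filters on a, owned by the right side.
E' = π[a,b,w](π[b,a,w,z]((S ⋈[b=a] σ[a>6](T))))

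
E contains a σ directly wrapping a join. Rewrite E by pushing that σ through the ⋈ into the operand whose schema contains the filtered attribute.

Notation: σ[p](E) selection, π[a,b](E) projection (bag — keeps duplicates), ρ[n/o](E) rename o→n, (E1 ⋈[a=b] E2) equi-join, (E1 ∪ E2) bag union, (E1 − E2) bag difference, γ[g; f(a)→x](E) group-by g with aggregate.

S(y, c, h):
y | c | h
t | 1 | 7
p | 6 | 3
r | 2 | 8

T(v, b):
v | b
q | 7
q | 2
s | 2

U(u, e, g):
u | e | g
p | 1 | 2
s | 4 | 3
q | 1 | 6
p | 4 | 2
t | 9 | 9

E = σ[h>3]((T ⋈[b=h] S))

σ filters on h, owned by the right side.
E' = (T ⋈[b=h] σ[h>3](S))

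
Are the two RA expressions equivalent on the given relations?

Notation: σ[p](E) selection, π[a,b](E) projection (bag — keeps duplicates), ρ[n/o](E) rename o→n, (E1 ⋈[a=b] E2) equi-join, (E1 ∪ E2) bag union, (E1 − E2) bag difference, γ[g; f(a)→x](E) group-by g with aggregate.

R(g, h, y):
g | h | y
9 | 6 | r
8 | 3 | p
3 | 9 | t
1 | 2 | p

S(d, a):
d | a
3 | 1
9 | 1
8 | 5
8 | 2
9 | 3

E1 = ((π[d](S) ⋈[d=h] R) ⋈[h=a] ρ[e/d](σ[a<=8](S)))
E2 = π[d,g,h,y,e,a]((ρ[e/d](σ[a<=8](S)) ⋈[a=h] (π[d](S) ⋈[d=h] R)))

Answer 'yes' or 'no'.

E1 stepwise |·|:
  S → 5
  π[d](S) → 5
  R → 4
  (π[d](S) ⋈[d=h] R) → 3
  S → 5
  σ[a<=8](S) → 5
  ρ[e/d](σ[a<=8](S)) → 5
  ((π[d](S) ⋈[d=h] R) ⋈[h=a] ρ[e/d](σ[a<=8](S))) → 1
E2 stepwise |·|:
  S → 5
  σ[a<=8](S) → 5
  ρ[e/d](σ[a<=8](S)) → 5
  S → 5
  π[d](S) → 5
  R → 4
  (π[d](S) ⋈[d=h] R) → 3
  (ρ[e/d](σ[a<=8](S)) ⋈[a=h] (π[d](S) ⋈[d=h] R)) → 1
  π[d,g,h,y,e,a]((ρ[e/d](σ[a<=8](S)) ⋈[a=h] (π[d](S) ⋈[d=h] R))) → 1

E1 and E2 produce the same multiset:
d | g | h | y | e | a
3 | 8 | 3 | p | 9 | 3

yes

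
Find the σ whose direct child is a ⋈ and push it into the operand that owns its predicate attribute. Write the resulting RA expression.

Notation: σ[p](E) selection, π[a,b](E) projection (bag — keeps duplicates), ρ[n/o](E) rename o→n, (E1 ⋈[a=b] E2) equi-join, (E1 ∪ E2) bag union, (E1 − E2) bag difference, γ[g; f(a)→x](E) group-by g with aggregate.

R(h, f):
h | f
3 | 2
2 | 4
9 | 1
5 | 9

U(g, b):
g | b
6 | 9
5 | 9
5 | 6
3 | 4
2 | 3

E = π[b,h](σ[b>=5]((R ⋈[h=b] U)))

σ filters on b, owned by the right side.
E' = π[b,h]((R ⋈[h=b] σ[b>=5](U)))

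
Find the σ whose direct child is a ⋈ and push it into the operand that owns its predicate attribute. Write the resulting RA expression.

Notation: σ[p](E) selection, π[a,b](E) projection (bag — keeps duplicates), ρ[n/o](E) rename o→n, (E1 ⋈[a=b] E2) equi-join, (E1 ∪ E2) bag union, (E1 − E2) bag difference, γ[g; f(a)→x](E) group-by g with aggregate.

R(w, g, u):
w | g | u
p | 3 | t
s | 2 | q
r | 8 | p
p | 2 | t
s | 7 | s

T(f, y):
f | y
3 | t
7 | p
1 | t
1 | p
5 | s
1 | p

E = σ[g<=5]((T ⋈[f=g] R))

σ filters on g, owned by the right side.
E' = (T ⋈[f=g] σ[g<=5](R))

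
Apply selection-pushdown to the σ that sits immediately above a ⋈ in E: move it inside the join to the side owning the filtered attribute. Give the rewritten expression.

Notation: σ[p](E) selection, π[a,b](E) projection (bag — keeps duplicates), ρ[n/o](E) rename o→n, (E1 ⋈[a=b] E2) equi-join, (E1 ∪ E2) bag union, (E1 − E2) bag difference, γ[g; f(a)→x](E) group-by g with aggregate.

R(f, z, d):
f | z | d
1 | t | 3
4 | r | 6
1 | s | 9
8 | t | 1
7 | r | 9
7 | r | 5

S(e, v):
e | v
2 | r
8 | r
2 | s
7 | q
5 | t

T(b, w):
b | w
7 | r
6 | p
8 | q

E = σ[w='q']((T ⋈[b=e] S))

σ filters on w, owned by the left side.
E' = (σ[w='q'](T) ⋈[b=e] S)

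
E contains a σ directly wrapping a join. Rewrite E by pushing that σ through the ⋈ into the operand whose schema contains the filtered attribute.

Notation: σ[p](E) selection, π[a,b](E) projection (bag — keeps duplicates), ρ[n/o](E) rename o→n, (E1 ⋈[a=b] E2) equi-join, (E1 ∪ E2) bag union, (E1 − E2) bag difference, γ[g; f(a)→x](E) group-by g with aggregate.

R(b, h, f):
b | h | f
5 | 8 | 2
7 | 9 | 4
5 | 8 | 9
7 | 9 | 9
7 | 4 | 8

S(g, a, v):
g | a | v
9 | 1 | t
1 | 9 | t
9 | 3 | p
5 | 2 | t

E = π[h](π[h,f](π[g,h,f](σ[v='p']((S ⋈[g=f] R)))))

σ filters on v, owned by the left side.
E' = π[h](π[h,f](π[g,h,f]((σ[v='p'](S) ⋈[g=f] R))))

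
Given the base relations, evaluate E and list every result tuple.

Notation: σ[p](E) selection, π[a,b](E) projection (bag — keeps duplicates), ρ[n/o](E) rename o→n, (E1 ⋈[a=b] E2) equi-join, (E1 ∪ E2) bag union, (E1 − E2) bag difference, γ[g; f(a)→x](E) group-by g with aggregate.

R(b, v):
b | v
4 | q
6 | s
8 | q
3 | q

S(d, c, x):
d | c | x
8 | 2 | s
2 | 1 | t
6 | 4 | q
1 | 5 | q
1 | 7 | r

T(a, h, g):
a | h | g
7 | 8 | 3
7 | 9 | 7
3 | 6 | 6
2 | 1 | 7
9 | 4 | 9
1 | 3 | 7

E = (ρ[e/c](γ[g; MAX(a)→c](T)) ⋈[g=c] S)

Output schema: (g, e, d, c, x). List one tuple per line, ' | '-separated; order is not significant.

Stepwise |·|:
  T → 6
  γ[g; MAX(a)→c](T) → 4
  ρ[e/c](γ[g; MAX(a)→c](T)) → 4
  S → 5
  (ρ[e/c](γ[g; MAX(a)→c](T)) ⋈[g=c] S) → 1

== RESULT ==
g | e | d | c | x
7 | 7 | 1 | 7 | r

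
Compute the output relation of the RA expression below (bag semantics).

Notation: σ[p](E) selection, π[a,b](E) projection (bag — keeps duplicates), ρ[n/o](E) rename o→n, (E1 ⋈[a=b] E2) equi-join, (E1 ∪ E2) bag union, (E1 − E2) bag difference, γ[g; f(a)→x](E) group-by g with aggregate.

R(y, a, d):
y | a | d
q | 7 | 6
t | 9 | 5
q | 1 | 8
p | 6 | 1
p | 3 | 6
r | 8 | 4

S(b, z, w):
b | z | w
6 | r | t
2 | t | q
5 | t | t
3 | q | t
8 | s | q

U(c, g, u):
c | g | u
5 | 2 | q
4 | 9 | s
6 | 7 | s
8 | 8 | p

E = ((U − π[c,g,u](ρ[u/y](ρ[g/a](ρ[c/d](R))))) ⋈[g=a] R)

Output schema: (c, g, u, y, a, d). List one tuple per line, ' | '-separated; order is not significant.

Subexpression sizes:
  U → 4
  R → 6
  ρ[c/d](R) → 6
  ρ[g/a](ρ[c/d](R)) → 6
  ρ[u/y](ρ[g/a](ρ[c/d](R))) → 6
  π[c,g,u](ρ[u/y](ρ[g/a](ρ[c/d](R)))) → 6
  (U − π[c,g,u](ρ[u/y](ρ[g/a](ρ[c/d](R))))) → 4
  R → 6
  ((U − π[c,g,u](ρ[u/y](ρ[g/a](ρ[c/d](R))))) ⋈[g=a] R) → 3

== RESULT ==
c | g | u | y | a | d
4 | 9 | s | t | 9 | 5
6 | 7 | s | q | 7 | 6
8 | 8 | p | r | 8 | 4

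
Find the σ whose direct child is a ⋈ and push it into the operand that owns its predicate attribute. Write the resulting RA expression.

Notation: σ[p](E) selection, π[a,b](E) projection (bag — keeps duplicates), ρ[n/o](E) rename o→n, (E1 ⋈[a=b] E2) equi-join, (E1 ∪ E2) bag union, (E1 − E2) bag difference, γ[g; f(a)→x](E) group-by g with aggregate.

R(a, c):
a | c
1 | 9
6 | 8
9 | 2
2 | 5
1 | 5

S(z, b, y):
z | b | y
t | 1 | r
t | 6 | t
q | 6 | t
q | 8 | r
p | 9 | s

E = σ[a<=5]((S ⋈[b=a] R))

σ filters on a, owned by the right side.
E' = (S ⋈[b=a] σ[a<=5](R))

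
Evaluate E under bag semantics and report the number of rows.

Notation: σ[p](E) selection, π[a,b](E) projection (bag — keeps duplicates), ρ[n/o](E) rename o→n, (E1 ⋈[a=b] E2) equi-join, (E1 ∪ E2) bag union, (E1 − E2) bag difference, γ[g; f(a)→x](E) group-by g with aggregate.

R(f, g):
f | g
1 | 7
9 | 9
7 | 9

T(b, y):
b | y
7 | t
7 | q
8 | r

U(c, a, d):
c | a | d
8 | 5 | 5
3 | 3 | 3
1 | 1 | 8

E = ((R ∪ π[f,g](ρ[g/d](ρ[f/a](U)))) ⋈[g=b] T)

Per-node cardinality:
  R → 3
  U → 3
  ρ[f/a](U) → 3
  ρ[g/d](ρ[f/a](U)) → 3
  π[f,g](ρ[g/d](ρ[f/a](U))) → 3
  (R ∪ π[f,g](ρ[g/d](ρ[f/a](U)))) → 6
  T → 3
  ((R ∪ π[f,g](ρ[g/d](ρ[f/a](U)))) ⋈[g=b] T) → 3

|E| = 3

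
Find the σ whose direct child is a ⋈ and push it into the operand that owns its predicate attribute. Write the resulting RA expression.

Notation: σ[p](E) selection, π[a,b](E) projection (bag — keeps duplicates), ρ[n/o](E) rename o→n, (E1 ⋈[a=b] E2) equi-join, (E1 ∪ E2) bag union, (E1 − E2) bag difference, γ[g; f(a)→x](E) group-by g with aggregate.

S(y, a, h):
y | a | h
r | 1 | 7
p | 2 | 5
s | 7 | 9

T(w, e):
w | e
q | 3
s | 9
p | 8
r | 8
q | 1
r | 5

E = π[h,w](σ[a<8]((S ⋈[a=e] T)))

σ filters on a, owned by the left side.
E' = π[h,w]((σ[a<8](S) ⋈[a=e] T))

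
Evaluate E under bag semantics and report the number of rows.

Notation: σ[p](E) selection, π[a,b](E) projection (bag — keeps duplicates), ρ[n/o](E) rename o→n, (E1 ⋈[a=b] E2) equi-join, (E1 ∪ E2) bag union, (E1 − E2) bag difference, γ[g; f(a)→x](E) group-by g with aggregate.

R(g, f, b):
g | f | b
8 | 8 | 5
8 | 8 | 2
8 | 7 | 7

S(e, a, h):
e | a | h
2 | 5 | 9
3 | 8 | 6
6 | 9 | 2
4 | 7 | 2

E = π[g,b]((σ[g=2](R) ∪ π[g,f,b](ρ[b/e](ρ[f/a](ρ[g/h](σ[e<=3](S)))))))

Stepwise |·|:
  R → 3
  σ[g=2](R) → 0
  S → 4
  σ[e<=3](S) → 2
  ρ[g/h](σ[e<=3](S)) → 2
  ρ[f/a](ρ[g/h](σ[e<=3](S))) → 2
  ρ[b/e](ρ[f/a](ρ[g/h](σ[e<=3](S)))) → 2
  π[g,f,b](ρ[b/e](ρ[f/a](ρ[g/h](σ[e<=3](S))))) → 2
  (σ[g=2](R) ∪ π[g,f,b](ρ[b/e](ρ[f/a](ρ[g/h](σ[e<=3](S)))))) → 2
  π[g,b]((σ[g=2](R) ∪ π[g,f,b](ρ[b/e](ρ[f/a](ρ[g/h](σ[e<=3](S))))))) → 2

|E| = 2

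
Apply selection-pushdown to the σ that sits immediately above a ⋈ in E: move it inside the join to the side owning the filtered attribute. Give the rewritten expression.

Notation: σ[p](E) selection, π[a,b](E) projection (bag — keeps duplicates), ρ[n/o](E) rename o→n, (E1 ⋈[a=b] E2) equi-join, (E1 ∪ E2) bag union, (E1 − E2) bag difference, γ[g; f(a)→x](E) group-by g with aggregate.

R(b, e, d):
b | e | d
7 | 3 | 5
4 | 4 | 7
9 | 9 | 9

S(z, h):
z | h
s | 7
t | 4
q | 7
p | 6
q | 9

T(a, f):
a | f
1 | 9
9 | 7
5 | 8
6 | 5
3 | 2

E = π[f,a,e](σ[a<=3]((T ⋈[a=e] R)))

σ filters on a, owned by the left side.
E' = π[f,a,e]((σ[a<=3](T) ⋈[a=e] R))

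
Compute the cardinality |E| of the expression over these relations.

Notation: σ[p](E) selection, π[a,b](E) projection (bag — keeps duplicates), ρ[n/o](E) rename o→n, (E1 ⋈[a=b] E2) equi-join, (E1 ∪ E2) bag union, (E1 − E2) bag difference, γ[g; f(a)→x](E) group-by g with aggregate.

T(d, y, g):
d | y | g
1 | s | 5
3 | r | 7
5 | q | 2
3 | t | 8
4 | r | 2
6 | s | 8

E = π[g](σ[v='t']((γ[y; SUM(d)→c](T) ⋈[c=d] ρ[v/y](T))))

Stepwise |·|:
  T → 6
  γ[y; SUM(d)→c](T) → 4
  T → 6
  ρ[v/y](T) → 6
  (γ[y; SUM(d)→c](T) ⋈[c=d] ρ[v/y](T)) → 3
  σ[v='t']((γ[y; SUM(d)→c](T) ⋈[c=d] ρ[v/y](T))) → 1
  π[g](σ[v='t']((γ[y; SUM(d)→c](T) ⋈[c=d] ρ[v/y](T)))) → 1

|E| = 1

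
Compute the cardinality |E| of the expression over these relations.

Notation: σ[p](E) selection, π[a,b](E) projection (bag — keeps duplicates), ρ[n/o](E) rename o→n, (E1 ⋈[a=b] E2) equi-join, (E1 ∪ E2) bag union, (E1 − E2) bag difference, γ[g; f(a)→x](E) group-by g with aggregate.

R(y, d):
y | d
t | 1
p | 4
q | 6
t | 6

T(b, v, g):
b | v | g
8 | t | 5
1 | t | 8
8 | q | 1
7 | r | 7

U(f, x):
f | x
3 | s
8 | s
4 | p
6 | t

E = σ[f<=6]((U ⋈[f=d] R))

Stepwise |·|:
  U → 4
  R → 4
  (U ⋈[f=d] R) → 3
  σ[f<=6]((U ⋈[f=d] R)) → 3

|E| = 3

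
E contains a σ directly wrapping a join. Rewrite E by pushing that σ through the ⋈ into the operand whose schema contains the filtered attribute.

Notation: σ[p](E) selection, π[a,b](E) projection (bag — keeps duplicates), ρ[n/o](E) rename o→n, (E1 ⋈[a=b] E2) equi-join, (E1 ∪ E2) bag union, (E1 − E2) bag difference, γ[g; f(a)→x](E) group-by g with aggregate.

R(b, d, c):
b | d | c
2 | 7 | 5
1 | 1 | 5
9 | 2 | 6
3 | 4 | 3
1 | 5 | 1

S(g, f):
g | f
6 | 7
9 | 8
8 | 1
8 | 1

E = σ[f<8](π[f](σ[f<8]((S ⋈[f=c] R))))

σ filters on f, owned by the left side.
E' = σ[f<8](π[f]((σ[f<8](S) ⋈[f=c] R)))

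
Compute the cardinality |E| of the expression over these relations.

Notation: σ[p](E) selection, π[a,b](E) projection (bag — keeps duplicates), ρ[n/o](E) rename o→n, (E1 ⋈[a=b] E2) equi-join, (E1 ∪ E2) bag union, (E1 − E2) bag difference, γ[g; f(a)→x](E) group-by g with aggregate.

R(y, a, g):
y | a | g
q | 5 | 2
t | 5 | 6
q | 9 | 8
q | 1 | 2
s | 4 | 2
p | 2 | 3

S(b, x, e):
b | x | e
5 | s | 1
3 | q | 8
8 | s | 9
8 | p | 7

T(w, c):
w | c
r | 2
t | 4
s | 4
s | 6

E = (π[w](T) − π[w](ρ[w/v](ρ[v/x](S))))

Row counts bottom-up:
  T → 4
  π[w](T) → 4
  S → 4
  ρ[v/x](S) → 4
  ρ[w/v](ρ[v/x](S)) → 4
  π[w](ρ[w/v](ρ[v/x](S))) → 4
  (π[w](T) − π[w](ρ[w/v](ρ[v/x](S)))) → 2

|E| = 2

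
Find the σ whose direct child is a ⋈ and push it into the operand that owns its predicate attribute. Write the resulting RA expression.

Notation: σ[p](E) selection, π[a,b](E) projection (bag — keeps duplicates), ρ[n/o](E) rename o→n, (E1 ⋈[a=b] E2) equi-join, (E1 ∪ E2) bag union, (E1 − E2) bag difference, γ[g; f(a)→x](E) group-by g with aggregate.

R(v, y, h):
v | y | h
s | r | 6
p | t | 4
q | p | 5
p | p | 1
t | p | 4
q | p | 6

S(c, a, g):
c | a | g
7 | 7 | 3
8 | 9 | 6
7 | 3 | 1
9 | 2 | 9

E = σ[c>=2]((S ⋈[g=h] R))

σ filters on c, owned by the left side.
E' = (σ[c>=2](S) ⋈[g=h] R)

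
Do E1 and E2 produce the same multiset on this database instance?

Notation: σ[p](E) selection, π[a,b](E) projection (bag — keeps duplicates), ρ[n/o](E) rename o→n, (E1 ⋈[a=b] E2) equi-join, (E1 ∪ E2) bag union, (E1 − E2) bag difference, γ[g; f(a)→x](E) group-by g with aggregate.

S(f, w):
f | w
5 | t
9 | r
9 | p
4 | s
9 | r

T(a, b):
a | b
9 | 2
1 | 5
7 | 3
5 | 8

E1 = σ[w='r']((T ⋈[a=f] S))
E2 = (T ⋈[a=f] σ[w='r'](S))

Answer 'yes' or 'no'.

E1 row counts bottom-up:
  T → 4
  S → 5
  (T ⋈[a=f] S) → 4
  σ[w='r']((T ⋈[a=f] S)) → 2
E2 row counts bottom-up:
  T → 4
  S → 5
  σ[w='r'](S) → 2
  (T ⋈[a=f] σ[w='r'](S)) → 2

E1 and E2 produce the same multiset:
a | b | f | w
9 | 2 | 9 | r
9 | 2 | 9 | r

yes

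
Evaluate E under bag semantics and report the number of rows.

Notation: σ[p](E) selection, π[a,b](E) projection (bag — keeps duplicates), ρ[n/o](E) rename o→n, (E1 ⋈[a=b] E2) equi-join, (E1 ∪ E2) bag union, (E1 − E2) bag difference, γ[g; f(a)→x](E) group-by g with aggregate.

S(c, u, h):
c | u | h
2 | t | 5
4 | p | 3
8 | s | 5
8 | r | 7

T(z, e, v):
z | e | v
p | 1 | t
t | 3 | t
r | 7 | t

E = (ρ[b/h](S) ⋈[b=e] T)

Subexpression sizes:
  S → 4
  ρ[b/h](S) → 4
  T → 3
  (ρ[b/h](S) ⋈[b=e] T) → 2

|E| = 2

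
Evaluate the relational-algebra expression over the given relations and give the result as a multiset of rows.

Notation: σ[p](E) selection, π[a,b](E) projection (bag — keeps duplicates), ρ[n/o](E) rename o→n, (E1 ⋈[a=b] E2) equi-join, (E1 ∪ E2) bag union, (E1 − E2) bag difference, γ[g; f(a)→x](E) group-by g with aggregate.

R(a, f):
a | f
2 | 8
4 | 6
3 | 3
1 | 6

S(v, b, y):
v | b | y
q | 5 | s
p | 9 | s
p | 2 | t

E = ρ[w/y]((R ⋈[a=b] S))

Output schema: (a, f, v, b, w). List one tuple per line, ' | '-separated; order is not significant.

Stepwise |·|:
  R → 4
  S → 3
  (R ⋈[a=b] S) → 1
  ρ[w/y]((R ⋈[a=b] S)) → 1

== RESULT ==
a | f | v | b | w
2 | 8 | p | 2 | t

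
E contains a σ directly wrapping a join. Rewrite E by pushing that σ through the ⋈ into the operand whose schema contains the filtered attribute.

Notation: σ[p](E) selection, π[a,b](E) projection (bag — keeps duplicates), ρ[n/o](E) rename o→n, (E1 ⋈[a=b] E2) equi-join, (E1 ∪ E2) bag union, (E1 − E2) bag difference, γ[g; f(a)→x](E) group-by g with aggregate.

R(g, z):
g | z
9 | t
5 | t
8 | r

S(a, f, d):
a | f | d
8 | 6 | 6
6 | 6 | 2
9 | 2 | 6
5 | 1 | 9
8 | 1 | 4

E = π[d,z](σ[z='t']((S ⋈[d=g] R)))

σ filters on z, owned by the right side.
E' = π[d,z]((S ⋈[d=g] σ[z='t'](R)))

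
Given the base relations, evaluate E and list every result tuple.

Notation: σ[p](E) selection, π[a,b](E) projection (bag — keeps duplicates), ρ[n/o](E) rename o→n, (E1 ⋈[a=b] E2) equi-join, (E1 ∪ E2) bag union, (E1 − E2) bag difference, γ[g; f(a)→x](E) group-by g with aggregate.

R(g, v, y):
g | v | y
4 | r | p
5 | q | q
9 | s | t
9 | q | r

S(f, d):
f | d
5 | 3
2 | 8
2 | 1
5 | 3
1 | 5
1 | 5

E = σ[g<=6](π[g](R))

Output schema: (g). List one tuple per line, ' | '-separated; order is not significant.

Subexpression sizes:
  R → 4
  π[g](R) → 4
  σ[g<=6](π[g](R)) → 2

== RESULT ==
g
4
5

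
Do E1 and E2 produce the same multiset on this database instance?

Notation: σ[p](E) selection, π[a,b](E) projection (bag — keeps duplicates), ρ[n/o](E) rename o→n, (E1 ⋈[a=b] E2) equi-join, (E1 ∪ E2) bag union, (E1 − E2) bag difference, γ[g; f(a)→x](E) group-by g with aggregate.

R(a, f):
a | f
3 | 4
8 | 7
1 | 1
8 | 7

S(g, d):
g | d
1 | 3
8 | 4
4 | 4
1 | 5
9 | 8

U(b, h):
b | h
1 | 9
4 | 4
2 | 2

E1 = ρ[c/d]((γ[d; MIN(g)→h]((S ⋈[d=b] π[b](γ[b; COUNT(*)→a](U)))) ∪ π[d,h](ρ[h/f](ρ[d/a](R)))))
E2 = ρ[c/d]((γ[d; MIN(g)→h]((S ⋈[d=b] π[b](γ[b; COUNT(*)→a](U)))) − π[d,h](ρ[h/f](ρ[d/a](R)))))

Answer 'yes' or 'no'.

E1 row counts bottom-up:
  S → 5
  U → 3
  γ[b; COUNT(*)→a](U) → 3
  π[b](γ[b; COUNT(*)→a](U)) → 3
  (S ⋈[d=b] π[b](γ[b; COUNT(*)→a](U))) → 2
  γ[d; MIN(g)→h]((S ⋈[d=b] π[b](γ[b; COUNT(*)→a](U)))) → 1
  R → 4
  ρ[d/a](R) → 4
  ρ[h/f](ρ[d/a](R)) → 4
  π[d,h](ρ[h/f](ρ[d/a](R))) → 4
  (γ[d; MIN(g)→h]((S ⋈[d=b] π[b](γ[b; COUNT(*)→a](U)))) ∪ π[d,h](ρ[h/f](ρ[d/a](R)))) → 5
  ρ[c/d]((γ[d; MIN(g)→h]((S ⋈[d=b] π[b](γ[b; COUNT(*)→a](U)))) ∪ π[d,h](ρ[h/f](ρ[d/a](R))))) → 5
E2 row counts bottom-up:
  S → 5
  U → 3
  γ[b; COUNT(*)→a](U) → 3
  π[b](γ[b; COUNT(*)→a](U)) → 3
  (S ⋈[d=b] π[b](γ[b; COUNT(*)→a](U))) → 2
  γ[d; MIN(g)→h]((S ⋈[d=b] π[b](γ[b; COUNT(*)→a](U)))) → 1
  R → 4
  ρ[d/a](R) → 4
  ρ[h/f](ρ[d/a](R)) → 4
  π[d,h](ρ[h/f](ρ[d/a](R))) → 4
  (γ[d; MIN(g)→h]((S ⋈[d=b] π[b](γ[b; COUNT(*)→a](U)))) − π[d,h](ρ[h/f](ρ[d/a](R)))) → 1
  ρ[c/d]((γ[d; MIN(g)→h]((S ⋈[d=b] π[b](γ[b; COUNT(*)→a](U)))) − π[d,h](ρ[h/f](ρ[d/a](R))))) → 1

E1 result:
c | h
1 | 1
3 | 4
4 | 4
8 | 7
8 | 7
E2 result:
c | h
4 | 4
Witness: (3, 4) appears 1× in E1 but 0× in E2.

no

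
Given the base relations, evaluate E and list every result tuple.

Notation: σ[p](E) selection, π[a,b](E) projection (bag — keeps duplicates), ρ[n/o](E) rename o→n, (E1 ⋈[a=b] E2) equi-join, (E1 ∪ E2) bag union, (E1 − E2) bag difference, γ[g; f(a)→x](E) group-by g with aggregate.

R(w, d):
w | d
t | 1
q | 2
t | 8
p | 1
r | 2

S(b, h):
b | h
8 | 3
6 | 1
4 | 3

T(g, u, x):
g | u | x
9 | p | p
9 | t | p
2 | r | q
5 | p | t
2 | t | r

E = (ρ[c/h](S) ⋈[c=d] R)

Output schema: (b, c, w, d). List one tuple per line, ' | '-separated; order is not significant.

Row counts bottom-up:
  S → 3
  ρ[c/h](S) → 3
  R → 5
  (ρ[c/h](S) ⋈[c=d] R) → 2

== RESULT ==
b | c | w | d
6 | 1 | p | 1
6 | 1 | t | 1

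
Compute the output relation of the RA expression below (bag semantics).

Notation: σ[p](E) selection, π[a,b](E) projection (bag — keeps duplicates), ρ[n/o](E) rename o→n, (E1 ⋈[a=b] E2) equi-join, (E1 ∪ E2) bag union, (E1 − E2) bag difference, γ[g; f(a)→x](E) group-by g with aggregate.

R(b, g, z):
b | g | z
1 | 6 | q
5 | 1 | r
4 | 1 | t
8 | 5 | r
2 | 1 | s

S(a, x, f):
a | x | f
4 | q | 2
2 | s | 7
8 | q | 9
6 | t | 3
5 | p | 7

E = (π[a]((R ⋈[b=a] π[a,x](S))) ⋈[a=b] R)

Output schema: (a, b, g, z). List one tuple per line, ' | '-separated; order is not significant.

Subexpression sizes:
  R → 5
  S → 5
  π[a,x](S) → 5
  (R ⋈[b=a] π[a,x](S)) → 4
  π[a]((R ⋈[b=a] π[a,x](S))) → 4
  R → 5
  (π[a]((R ⋈[b=a] π[a,x](S))) ⋈[a=b] R) → 4

== RESULT ==
a | b | g | z
2 | 2 | 1 | s
4 | 4 | 1 | t
5 | 5 | 1 | r
8 | 8 | 5 | r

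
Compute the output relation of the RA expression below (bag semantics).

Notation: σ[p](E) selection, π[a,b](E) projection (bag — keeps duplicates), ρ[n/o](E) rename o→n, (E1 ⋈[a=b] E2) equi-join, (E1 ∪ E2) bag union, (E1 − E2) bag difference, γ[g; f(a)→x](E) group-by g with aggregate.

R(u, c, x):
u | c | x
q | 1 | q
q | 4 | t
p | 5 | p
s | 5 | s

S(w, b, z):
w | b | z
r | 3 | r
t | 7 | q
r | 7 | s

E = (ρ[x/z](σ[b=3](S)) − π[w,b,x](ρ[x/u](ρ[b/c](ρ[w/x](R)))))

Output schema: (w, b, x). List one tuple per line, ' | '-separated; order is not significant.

Stepwise |·|:
  S → 3
  σ[b=3](S) → 1
  ρ[x/z](σ[b=3](S)) → 1
  R → 4
  ρ[w/x](R) → 4
  ρ[b/c](ρ[w/x](R)) → 4
  ρ[x/u](ρ[b/c](ρ[w/x](R))) → 4
  π[w,b,x](ρ[x/u](ρ[b/c](ρ[w/x](R)))) → 4
  (ρ[x/z](σ[b=3](S)) − π[w,b,x](ρ[x/u](ρ[b/c](ρ[w/x](R))))) → 1

== RESULT ==
w | b | x
r | 3 | r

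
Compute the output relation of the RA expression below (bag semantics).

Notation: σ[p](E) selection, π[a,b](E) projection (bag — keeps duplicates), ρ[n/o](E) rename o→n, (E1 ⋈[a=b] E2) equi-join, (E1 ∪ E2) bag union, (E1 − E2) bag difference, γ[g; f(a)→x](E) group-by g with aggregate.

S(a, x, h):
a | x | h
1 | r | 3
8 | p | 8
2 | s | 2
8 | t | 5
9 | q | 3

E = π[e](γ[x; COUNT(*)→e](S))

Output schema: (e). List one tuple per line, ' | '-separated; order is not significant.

Per-node cardinality:
  S → 5
  γ[x; COUNT(*)→e](S) → 5
  π[e](γ[x; COUNT(*)→e](S)) → 5

== RESULT ==
e
1
1
1
1
1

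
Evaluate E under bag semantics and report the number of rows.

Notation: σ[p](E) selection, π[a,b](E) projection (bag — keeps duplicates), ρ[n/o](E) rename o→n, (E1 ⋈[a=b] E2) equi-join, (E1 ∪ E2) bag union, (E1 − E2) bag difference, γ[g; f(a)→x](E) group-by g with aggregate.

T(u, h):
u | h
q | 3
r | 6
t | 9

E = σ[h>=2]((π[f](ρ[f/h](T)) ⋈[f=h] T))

Stepwise |·|:
  T → 3
  ρ[f/h](T) → 3
  π[f](ρ[f/h](T)) → 3
  T → 3
  (π[f](ρ[f/h](T)) ⋈[f=h] T) → 3
  σ[h>=2]((π[f](ρ[f/h](T)) ⋈[f=h] T)) → 3

|E| = 3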